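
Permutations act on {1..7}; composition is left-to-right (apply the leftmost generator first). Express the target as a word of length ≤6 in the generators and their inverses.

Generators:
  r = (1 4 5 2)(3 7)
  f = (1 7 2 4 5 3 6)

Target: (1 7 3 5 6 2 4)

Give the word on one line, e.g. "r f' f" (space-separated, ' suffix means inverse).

  after f': (1 6 3 5 4 2 7)
  after r': (1 6 7 2 3 4 5)
  after f': (1 3 2 5 6)
  after r': (1 7 3 5 6 2 4)

f' r' f' r'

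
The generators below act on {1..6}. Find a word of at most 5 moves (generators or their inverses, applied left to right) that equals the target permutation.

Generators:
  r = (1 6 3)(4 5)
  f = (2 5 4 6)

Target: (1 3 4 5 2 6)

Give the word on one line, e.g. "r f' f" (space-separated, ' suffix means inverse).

  after r': (1 3 6)(4 5)
  after r': (1 6 3)
  after r': (4 5)
  after r': (1 3 6)
  after f': (1 3 4 5 2 6)

r' r' r' r' f'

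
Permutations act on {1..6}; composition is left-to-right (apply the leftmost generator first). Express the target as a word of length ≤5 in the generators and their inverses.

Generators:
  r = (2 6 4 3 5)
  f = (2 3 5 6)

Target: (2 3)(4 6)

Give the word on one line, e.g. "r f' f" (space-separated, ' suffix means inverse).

  after r: (2 6 4 3 5)
  after f': (2 5 6 4)
  after f': (2 3)(4 6)

r f' f'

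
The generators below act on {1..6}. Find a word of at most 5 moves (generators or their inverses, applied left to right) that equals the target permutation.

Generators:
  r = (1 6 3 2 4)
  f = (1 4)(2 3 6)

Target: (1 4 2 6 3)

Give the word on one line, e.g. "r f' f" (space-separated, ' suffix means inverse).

f' f' r'

  after f': (1 4)(2 6 3)
  after f': (2 3 6)
  after r': (1 4 2 6 3)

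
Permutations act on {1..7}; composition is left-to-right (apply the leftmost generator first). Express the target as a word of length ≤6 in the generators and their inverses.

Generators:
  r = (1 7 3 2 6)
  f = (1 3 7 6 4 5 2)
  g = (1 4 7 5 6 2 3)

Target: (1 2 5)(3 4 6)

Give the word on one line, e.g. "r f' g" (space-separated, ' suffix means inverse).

  after g: (1 4 7 5 6 2 3)
  after f: (1 5 4 6)(2 7)
  after f: (1 2 6 3 7)
  after g': (1 6 2 5 7 3 4)
  after r': (1 2 5)(3 4 6)

g f f g' r'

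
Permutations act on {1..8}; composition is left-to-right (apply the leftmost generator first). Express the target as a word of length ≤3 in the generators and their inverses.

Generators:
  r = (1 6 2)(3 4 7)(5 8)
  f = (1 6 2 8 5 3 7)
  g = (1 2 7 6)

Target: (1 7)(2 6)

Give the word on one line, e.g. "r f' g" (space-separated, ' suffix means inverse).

g g

  after g: (1 2 7 6)
  after g: (1 7)(2 6)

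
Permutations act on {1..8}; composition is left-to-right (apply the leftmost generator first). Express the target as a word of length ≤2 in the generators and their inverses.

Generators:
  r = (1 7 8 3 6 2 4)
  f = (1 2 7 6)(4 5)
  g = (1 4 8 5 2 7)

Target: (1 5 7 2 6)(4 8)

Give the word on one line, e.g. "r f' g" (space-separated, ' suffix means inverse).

  after g: (1 4 8 5 2 7)
  after f: (1 5 7 2 6)(4 8)

g f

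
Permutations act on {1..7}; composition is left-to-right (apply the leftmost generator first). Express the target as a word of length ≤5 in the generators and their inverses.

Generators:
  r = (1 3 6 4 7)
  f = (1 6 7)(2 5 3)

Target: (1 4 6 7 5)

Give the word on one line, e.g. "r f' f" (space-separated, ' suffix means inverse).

  after f: (1 6 7)(2 5 3)
  after r: (1 4 7 3 2 5 6)
  after f': (1 4 6 7 5)

f r f'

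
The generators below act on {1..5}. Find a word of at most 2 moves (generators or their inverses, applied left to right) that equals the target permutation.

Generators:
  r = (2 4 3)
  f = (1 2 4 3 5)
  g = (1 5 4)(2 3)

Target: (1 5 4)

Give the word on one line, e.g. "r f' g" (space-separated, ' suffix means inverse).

g' g'

  after g': (1 4 5)(2 3)
  after g': (1 5 4)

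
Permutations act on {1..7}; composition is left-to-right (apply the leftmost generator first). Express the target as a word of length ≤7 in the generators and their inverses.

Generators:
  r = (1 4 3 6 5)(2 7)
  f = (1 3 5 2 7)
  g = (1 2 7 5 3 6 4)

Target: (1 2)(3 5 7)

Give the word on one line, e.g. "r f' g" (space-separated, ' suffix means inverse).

f' g' g' f' r

  after f': (1 7 2 5 3)
  after g': (1 2 7)(3 4 6)
  after g': (3 6 5 7 4)
  after f': (1 7 4)(2 5)(3 6)
  after r: (1 2)(3 5 7)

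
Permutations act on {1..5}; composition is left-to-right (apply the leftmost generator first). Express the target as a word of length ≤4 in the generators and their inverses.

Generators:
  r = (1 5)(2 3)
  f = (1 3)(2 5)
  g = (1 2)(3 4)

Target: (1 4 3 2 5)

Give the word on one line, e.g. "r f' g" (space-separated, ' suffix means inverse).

  after f: (1 3)(2 5)
  after g': (1 4 3 2 5)

f g'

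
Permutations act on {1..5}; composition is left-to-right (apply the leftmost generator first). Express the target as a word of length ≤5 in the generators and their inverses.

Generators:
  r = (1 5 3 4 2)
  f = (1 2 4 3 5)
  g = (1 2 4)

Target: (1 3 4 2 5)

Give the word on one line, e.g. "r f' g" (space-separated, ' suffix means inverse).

r r g

  after r: (1 5 3 4 2)
  after r: (1 3 2 5 4)
  after g: (1 3 4 2 5)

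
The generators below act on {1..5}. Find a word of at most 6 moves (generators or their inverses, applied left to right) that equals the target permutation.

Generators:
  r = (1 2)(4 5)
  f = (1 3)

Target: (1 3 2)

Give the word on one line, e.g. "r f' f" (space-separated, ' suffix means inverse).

r f' r' f

  after r: (1 2)(4 5)
  after f': (1 2 3)(4 5)
  after r': (2 3)
  after f: (1 3 2)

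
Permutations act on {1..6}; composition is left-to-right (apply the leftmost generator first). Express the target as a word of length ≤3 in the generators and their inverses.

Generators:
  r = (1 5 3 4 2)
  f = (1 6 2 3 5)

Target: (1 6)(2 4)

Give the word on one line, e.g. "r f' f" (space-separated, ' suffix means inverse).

f r

  after f: (1 6 2 3 5)
  after r: (1 6)(2 4)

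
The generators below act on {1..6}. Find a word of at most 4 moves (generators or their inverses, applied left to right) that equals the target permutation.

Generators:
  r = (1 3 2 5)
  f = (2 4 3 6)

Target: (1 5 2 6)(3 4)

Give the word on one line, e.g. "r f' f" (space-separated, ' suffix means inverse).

f f f r'

  after f: (2 4 3 6)
  after f: (2 3)(4 6)
  after f: (2 6 3 4)
  after r': (1 5 2 6)(3 4)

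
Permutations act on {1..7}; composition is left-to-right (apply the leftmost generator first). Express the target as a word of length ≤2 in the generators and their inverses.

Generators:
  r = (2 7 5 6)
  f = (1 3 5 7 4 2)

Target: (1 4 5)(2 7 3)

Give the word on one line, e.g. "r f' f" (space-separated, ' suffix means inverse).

f' f'

  after f': (1 2 4 7 5 3)
  after f': (1 4 5)(2 7 3)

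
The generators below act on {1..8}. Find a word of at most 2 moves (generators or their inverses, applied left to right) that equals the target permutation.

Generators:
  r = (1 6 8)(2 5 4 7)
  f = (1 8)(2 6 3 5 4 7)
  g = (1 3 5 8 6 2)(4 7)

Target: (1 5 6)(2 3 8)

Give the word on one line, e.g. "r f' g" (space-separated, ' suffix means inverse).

  after g: (1 3 5 8 6 2)(4 7)
  after g: (1 5 6)(2 3 8)

g g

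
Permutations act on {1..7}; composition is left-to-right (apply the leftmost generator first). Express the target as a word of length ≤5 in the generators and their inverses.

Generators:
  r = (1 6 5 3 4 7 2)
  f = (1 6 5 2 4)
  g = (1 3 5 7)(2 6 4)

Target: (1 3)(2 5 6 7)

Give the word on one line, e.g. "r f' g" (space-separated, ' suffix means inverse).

  after r: (1 6 5 3 4 7 2)
  after r: (1 5 4 2 6 3 7)
  after f': (1 6 3 7 4 5 2)
  after r: (1 5)(2 6 4 3)
  after r: (1 3)(2 5 6 7)

r r f' r r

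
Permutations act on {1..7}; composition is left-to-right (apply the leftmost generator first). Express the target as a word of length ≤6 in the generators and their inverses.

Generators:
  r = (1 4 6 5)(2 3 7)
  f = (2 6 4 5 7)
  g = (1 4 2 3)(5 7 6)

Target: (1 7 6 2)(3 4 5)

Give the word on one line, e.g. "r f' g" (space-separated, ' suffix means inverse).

  after f': (2 7 5 4 6)
  after f': (2 5 6 7 4)
  after r: (1 4 3 7 6 2)
  after g: (1 2 4)(3 6)(5 7)
  after r': (1 7 6 2)(3 4 5)

f' f' r g r'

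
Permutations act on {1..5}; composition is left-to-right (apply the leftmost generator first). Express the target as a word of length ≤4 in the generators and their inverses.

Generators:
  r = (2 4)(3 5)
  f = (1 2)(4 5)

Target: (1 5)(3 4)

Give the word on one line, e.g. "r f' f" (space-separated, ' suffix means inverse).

  after f: (1 2)(4 5)
  after r': (1 4 3 5 2)
  after f: (1 5)(3 4)

f r' f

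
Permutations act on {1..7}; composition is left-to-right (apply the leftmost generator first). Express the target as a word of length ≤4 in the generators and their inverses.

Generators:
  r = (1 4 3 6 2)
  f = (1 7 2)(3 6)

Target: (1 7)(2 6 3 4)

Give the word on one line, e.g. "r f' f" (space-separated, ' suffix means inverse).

r' f f

  after r': (1 2 6 3 4)
  after f: (2 3 4 7)
  after f: (1 7)(2 6 3 4)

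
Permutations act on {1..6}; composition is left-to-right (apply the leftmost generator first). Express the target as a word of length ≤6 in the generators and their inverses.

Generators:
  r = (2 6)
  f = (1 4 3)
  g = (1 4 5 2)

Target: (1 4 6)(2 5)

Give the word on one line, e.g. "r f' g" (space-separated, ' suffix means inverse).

r g g r' g'

  after r: (2 6)
  after g: (1 4 5 2 6)
  after g: (1 5)(2 6 4)
  after r': (1 5)(4 6)
  after g': (1 4 6)(2 5)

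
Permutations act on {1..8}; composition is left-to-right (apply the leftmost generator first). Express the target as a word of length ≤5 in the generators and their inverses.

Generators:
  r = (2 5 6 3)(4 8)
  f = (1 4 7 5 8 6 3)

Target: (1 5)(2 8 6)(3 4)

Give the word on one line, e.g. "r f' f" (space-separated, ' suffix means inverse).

  after f': (1 3 6 8 5 7 4)
  after r: (1 2 5 7 8 6 4)
  after f': (1 2 7 5 4 3 6)
  after f': (1 2 4 6 3 8 5)
  after r: (1 5)(2 8 6)(3 4)

f' r f' f' r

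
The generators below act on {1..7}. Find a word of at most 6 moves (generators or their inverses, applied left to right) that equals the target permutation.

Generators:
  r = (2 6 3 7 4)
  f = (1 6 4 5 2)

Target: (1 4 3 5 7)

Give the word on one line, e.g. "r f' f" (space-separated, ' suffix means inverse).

f' r' r' f' r

  after f': (1 2 5 4 6)
  after r': (1 4 2 5 7 3 6)
  after r': (1 7 6)(2 5 3)
  after f': (1 7)(2 4 6)(3 5)
  after r: (1 4 3 5 7)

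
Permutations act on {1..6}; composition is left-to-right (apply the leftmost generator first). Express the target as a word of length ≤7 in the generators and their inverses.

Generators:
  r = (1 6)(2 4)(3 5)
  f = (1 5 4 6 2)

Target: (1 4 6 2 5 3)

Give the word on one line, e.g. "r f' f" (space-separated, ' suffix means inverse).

r f f f f

  after r: (1 6)(2 4)(3 5)
  after f: (1 2 6 5 3 4)
  after f: (3 6 4 5)
  after f: (1 5 3 2)
  after f: (1 4 6 2 5 3)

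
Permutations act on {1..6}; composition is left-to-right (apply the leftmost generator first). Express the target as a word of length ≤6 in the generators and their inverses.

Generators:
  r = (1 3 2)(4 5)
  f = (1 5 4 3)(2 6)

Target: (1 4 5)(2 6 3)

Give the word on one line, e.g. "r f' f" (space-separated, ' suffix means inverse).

  after r: (1 3 2)(4 5)
  after r: (1 2 3)
  after r: (4 5)
  after f: (1 5 3)(2 6)
  after r': (1 4 5)(2 6 3)

r r r f r'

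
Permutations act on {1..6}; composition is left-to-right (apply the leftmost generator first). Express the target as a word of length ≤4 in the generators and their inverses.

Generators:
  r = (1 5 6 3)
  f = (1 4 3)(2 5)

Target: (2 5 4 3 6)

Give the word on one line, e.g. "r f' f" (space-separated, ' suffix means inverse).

r' f

  after r': (1 3 6 5)
  after f: (2 5 4 3 6)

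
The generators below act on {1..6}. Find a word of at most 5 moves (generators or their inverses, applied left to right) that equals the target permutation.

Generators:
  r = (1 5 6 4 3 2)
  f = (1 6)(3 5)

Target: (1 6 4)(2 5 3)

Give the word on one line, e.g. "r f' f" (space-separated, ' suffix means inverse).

  after f': (1 6)(3 5)
  after r: (1 4 3 6 5 2)
  after f: (1 4 5 2 6 3)
  after r': (1 6 4)(2 5 3)

f' r f r'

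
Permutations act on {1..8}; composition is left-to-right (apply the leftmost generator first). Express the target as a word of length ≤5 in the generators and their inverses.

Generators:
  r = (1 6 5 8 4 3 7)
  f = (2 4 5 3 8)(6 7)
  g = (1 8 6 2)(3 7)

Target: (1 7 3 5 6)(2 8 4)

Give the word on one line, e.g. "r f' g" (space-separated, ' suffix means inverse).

f r f

  after f: (2 4 5 3 8)(6 7)
  after r: (1 6)(2 3 4 8)(5 7)
  after f: (1 7 3 5 6)(2 8 4)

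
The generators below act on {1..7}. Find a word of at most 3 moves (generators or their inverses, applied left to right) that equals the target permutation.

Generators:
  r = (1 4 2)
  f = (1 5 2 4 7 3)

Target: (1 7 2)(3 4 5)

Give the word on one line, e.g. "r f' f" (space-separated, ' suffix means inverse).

f' f'

  after f': (1 3 7 4 2 5)
  after f': (1 7 2)(3 4 5)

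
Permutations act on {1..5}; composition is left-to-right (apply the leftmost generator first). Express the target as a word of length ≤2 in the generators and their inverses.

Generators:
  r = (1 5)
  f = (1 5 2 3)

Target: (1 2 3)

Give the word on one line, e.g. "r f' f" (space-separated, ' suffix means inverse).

  after r': (1 5)
  after f: (1 2 3)

r' f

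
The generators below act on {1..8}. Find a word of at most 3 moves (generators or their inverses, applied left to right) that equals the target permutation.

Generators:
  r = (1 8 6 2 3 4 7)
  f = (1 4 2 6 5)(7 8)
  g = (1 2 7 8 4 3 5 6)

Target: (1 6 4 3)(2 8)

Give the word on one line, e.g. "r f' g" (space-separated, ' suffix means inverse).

  after g: (1 2 7 8 4 3 5 6)
  after f: (1 6 4 3)(2 8)

g f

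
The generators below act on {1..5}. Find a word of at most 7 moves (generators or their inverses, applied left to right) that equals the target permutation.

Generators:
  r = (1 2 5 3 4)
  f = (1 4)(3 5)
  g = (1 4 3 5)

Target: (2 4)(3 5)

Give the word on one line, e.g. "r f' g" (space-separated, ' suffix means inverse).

g' f' g r' r'

  after g': (1 5 3 4)
  after f': (1 3)
  after g: (1 5)(3 4)
  after r': (1 2)(4 5)
  after r': (2 4)(3 5)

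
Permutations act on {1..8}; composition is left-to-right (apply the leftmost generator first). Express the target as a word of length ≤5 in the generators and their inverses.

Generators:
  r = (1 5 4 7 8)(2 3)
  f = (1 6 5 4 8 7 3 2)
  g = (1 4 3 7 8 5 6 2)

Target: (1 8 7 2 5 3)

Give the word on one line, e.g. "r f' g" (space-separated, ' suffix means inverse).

  after r': (1 8 7 4 5)(2 3)
  after g': (1 7)(2 4 8 3 6 5)
  after f': (1 8 7 2 5 3)

r' g' f'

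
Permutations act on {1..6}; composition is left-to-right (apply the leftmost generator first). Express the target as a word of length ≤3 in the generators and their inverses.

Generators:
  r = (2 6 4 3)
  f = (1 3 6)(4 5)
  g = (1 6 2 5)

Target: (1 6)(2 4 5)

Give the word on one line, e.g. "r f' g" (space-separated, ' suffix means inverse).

f r' r'

  after f: (1 3 6)(4 5)
  after r': (1 4 5 6)(2 3)
  after r': (1 6)(2 4 5)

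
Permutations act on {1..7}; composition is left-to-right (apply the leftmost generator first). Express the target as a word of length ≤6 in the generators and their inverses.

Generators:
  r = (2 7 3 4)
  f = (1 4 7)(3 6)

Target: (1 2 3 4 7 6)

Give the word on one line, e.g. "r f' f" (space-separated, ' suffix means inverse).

  after r': (2 4 3 7)
  after r': (2 3)(4 7)
  after f: (1 4)(2 6 3)
  after r: (1 2 6 4)(3 7)
  after f': (1 2 3 4 7 6)

r' r' f r f'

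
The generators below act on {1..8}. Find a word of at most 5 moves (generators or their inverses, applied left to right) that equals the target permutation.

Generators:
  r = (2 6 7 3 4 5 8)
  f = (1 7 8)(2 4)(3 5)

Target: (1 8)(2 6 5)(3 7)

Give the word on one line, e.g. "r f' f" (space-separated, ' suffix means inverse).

  after f: (1 7 8)(2 4)(3 5)
  after r': (1 6 2 3 4 8)(5 7)
  after r': (1 2 7 4 5 6 8)
  after r': (1 8)(2 6 5)(3 7)

f r' r' r'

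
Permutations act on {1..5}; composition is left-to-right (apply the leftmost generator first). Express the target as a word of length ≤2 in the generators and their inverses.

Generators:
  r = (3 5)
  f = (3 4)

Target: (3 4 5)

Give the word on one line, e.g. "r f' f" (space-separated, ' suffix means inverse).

f' r

  after f': (3 4)
  after r: (3 4 5)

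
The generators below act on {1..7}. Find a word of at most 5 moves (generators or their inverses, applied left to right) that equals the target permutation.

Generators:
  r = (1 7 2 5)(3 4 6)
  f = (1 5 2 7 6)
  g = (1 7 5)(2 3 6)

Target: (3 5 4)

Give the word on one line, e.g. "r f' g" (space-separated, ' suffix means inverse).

g' f r r

  after g': (1 5 7)(2 6 3)
  after f: (1 2)(3 7 5 6)
  after r: (1 5 3 2 7)(4 6)
  after r: (3 5 4)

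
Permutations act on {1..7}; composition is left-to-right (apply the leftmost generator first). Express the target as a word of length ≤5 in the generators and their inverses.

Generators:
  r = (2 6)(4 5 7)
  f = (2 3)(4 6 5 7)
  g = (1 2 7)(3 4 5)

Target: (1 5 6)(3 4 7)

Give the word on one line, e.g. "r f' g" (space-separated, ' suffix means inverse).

r g' r'

  after r: (2 6)(4 5 7)
  after g': (1 7 3 5 2 6)
  after r': (1 5 6)(3 4 7)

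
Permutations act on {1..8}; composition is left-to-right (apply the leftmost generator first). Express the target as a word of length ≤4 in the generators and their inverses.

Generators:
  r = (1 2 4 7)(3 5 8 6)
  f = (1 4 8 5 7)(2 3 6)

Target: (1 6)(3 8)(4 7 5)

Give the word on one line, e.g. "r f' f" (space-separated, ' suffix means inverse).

r' r' f r

  after r': (1 7 4 2)(3 6 8 5)
  after r': (1 4)(2 7)(3 8)(5 6)
  after f: (1 8 6 7 3 5 2)
  after r: (1 6)(3 8)(4 7 5)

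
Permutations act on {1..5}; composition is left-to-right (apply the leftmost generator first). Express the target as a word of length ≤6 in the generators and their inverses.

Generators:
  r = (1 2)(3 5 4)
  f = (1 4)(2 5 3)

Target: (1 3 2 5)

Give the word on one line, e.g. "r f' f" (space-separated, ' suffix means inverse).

r' r' f' r' r'

  after r': (1 2)(3 4 5)
  after r': (3 5 4)
  after f': (1 4 5)(2 3)
  after r': (1 5 2 4 3)
  after r': (1 3 2 5)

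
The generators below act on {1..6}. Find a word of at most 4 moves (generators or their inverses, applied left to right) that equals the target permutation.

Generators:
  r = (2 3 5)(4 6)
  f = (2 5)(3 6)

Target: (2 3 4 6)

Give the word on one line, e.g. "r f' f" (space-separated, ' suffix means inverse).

  after f: (2 5)(3 6)
  after r': (2 3 4 6)

f r'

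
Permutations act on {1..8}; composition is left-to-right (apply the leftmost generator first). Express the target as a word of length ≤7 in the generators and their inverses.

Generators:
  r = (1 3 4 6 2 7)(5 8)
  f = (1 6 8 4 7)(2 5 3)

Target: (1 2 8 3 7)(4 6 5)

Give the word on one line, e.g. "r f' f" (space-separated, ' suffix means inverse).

  after f: (1 6 8 4 7)(2 5 3)
  after f: (1 8 7 6 4)(2 3 5)
  after r': (1 5 6 3 8 2)(4 7)
  after f: (1 3 4)(2 6)(5 8)
  after f: (1 2 8 3 7)(4 6 5)

f f r' f f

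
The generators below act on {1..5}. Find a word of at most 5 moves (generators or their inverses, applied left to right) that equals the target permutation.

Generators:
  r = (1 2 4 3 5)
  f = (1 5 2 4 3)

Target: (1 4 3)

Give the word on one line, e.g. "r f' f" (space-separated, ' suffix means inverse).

  after r: (1 2 4 3 5)
  after f': (1 5 3)
  after f': (2 5 4)
  after r: (1 2)(3 5)
  after r: (1 4 3)

r f' f' r r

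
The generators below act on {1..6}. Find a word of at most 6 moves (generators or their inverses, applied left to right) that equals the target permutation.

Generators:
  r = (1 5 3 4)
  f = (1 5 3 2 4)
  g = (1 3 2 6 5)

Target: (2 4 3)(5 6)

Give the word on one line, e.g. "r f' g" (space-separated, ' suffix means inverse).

g' f r f

  after g': (1 5 6 2 3)
  after f: (1 3 5 6 4)
  after r: (1 4 5 6)
  after f: (2 4 3)(5 6)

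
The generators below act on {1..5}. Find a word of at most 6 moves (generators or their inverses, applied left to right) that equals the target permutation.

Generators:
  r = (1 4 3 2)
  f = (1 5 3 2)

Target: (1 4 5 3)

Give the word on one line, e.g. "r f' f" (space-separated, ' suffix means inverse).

f' r' f r' r'

  after f': (1 2 3 5)
  after r': (1 3 5 2 4)
  after f: (1 2 4 5)
  after r': (1 3 4 5 2)
  after r': (1 4 5 3)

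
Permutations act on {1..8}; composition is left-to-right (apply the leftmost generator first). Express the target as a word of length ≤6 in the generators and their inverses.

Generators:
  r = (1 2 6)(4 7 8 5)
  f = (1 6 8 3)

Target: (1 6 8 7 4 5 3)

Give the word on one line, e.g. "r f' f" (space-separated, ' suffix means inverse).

  after r: (1 2 6)(4 7 8 5)
  after r: (1 6 2)(4 8)(5 7)
  after r: (4 5 8 7)
  after f: (1 6 8 7 4 5 3)

r r r f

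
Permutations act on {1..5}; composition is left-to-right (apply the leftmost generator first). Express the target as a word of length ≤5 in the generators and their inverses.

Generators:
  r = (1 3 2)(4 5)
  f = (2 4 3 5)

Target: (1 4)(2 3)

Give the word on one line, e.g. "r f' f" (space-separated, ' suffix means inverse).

  after f': (2 5 3 4)
  after r': (1 2 4 3 5)
  after r': (1 3 4)(2 5)
  after f': (1 4)(2 3)

f' r' r' f'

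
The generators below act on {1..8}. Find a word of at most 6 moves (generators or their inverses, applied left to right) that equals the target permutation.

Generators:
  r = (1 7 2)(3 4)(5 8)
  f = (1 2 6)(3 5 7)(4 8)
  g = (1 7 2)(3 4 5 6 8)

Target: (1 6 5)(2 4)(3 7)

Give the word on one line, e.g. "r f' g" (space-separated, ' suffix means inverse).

  after f: (1 2 6)(3 5 7)(4 8)
  after g': (1 7 8 3 4 6 2 5)
  after r': (2 8 4 6 7 5)
  after f': (1 6 5)(2 4)(3 7)

f g' r' f'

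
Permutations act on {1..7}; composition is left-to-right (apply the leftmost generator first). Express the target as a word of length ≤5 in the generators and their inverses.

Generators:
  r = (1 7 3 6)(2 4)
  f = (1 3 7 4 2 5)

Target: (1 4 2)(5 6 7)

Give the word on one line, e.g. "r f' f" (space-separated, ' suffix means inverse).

f r' f

  after f: (1 3 7 4 2 5)
  after r': (1 7 2 5 6 3)
  after f: (1 4 2)(5 6 7)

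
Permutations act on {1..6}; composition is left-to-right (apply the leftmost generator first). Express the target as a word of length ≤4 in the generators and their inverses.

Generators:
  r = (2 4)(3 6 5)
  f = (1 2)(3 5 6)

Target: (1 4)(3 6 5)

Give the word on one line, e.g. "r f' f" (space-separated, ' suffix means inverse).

f' r' f'

  after f': (1 2)(3 6 5)
  after r': (1 4 2)
  after f': (1 4)(3 6 5)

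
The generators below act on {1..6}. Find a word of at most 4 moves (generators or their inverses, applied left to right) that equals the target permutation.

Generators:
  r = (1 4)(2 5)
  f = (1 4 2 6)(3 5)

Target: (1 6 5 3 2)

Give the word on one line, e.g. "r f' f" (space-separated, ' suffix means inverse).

f' r

  after f': (1 6 2 4)(3 5)
  after r: (1 6 5 3 2)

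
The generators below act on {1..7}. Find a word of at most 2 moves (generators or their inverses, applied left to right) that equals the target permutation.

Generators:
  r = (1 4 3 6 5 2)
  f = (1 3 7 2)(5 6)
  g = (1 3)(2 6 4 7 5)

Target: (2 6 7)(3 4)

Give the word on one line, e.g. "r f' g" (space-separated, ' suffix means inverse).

r' f

  after r': (1 2 5 6 3 4)
  after f: (2 6 7)(3 4)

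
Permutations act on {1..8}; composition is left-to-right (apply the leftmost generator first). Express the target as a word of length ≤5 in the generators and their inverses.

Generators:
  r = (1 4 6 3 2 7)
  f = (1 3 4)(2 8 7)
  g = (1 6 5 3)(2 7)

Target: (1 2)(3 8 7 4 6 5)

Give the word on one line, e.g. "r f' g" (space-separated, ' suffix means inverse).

r g' f' r

  after r: (1 4 6 3 2 7)
  after g': (1 4)(3 7)(5 6)
  after f': (1 3 8 2 7)(5 6)
  after r: (1 2)(3 8 7 4 6 5)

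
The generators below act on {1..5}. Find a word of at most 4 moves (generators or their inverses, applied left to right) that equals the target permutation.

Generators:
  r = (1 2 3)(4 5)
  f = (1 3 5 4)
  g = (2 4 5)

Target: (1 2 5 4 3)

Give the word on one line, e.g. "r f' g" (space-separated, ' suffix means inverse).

  after g': (2 5 4)
  after r': (1 3 2 4)
  after r': (1 2 5 4 3)

g' r' r'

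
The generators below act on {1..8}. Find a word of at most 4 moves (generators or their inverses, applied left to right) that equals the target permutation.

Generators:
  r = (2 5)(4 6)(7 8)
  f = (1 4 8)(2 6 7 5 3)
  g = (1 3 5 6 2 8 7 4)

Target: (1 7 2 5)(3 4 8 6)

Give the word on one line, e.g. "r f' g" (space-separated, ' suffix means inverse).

  after g': (1 4 7 8 2 6 5 3)
  after g': (1 7 2 5)(3 4 8 6)
  after r': (1 8 4 7 5)(3 6)
  after r': (1 7 2 5)(3 4 8 6)

g' g' r' r'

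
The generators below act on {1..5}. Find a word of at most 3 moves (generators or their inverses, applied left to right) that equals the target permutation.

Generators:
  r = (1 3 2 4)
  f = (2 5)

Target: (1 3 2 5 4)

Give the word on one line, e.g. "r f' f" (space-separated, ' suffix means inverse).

  after f': (2 5)
  after r: (1 3 2 5 4)

f' r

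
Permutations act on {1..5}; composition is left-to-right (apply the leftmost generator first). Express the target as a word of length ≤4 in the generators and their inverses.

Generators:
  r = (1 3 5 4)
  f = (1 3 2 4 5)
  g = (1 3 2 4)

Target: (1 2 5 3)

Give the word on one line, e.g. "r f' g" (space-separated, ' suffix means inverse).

  after r': (1 4 5 3)
  after g': (1 2 3 4 5)
  after r: (1 2 5 3)

r' g' r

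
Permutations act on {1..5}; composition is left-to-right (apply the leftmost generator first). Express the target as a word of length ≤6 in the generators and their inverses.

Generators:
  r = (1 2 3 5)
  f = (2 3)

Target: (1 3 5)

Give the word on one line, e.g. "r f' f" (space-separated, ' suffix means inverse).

  after f: (2 3)
  after r': (1 5 3)
  after f': (1 5 2 3)
  after r': (1 3 5)

f r' f' r'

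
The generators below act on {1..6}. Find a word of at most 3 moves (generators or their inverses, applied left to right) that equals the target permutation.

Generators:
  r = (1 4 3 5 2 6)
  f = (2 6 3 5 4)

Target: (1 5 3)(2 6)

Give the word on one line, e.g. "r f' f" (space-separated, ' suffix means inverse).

  after f': (2 4 5 3 6)
  after r: (1 4 2 3)
  after f': (1 5 3)(2 6)

f' r f'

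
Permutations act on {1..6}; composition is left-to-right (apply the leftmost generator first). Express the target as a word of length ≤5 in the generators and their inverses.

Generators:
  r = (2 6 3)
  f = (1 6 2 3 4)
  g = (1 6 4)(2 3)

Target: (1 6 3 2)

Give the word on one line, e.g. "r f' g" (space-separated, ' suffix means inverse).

  after g': (1 4 6)(2 3)
  after f: (2 4)
  after r: (2 4 6 3)
  after g': (1 4)(2 6)
  after g': (1 6 3 2)

g' f r g' g'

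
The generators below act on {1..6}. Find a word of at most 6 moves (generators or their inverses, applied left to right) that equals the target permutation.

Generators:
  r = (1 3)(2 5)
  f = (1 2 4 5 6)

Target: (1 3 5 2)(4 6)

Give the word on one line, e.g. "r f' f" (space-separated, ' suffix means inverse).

  after f': (1 6 5 4 2)
  after r': (1 6 2 3)(4 5)
  after f: (2 3)(4 6)
  after r': (1 3 5 2)(4 6)

f' r' f r'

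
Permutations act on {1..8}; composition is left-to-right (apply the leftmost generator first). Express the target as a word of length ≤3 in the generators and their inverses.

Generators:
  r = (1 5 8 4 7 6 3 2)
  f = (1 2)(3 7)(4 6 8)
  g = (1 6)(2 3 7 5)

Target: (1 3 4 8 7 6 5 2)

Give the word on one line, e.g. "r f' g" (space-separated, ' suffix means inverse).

  after g: (1 6)(2 3 7 5)
  after r': (1 7)(2 6)(3 4 8 5)
  after g': (1 3 4 8 7 6 5 2)

g r' g'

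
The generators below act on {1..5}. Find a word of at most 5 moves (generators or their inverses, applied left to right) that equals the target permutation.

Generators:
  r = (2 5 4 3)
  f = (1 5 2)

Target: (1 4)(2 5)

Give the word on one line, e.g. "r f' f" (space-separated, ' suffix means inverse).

f' f' r' f' r

  after f': (1 2 5)
  after f': (1 5 2)
  after r': (1 2)(3 4 5)
  after f': (1 5 3 4)
  after r: (1 4)(2 5)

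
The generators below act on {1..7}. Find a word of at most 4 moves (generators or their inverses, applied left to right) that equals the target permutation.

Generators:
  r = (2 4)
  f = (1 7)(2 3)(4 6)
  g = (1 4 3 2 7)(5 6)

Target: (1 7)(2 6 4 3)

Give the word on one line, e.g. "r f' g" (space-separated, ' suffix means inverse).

r' f'

  after r': (2 4)
  after f': (1 7)(2 6 4 3)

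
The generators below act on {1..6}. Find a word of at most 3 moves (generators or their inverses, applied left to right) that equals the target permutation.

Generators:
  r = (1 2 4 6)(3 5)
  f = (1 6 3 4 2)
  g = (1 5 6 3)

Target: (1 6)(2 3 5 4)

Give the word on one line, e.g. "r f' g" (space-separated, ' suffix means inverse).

g r' g'

  after g: (1 5 6 3)
  after r': (1 3 6 5 4 2)
  after g': (1 6)(2 3 5 4)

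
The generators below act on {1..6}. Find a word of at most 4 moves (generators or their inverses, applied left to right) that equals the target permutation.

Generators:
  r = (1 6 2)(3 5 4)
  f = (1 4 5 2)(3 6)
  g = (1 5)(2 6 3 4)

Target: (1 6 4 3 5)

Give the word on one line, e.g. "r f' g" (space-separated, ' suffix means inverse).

  after f': (1 2 5 4)(3 6)
  after g': (1 4 5 3 2)
  after r: (1 3)(2 6)
  after g': (1 6 4 3 5)

f' g' r g'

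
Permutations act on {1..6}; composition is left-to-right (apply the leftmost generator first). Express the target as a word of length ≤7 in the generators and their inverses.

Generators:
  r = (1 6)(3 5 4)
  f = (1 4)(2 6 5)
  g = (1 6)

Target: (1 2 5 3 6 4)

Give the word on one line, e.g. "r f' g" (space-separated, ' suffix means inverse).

g' r' g' f' g

  after g': (1 6)
  after r': (3 4 5)
  after g': (1 6)(3 4 5)
  after f': (1 2 5 3)(4 6)
  after g: (1 2 5 3 6 4)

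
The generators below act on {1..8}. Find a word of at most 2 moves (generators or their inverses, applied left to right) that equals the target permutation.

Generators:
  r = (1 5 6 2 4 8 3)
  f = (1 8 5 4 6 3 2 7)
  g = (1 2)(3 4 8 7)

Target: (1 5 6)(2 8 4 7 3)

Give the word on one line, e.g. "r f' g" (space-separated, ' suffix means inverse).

r g

  after r: (1 5 6 2 4 8 3)
  after g: (1 5 6)(2 8 4 7 3)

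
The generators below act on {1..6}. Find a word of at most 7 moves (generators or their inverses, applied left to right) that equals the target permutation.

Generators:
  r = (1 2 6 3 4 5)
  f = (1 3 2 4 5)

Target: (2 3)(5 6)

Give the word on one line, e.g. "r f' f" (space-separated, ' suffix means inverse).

  after r': (1 5 4 3 6 2)
  after f: (2 3 6 4)
  after f: (1 3 6 5)
  after f: (1 2 4 5 3 6)
  after r': (2 3)(5 6)

r' f f f r'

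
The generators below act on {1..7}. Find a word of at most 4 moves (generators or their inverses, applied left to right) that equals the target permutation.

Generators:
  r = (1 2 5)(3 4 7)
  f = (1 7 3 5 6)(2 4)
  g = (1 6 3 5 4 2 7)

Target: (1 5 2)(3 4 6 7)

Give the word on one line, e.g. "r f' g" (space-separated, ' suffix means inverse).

  after r': (1 5 2)(3 7 4)
  after f': (1 3)(2 6 5 4 7)
  after r: (1 4 3 2 6)(5 7)
  after g': (1 5 2)(3 4 6 7)

r' f' r g'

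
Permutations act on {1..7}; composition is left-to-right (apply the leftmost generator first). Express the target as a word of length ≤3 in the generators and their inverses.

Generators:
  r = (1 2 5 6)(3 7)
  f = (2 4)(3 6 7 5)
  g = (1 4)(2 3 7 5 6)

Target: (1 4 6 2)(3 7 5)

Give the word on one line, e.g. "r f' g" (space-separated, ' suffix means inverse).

  after f': (2 4)(3 5 7 6)
  after g': (1 4 6 2)(3 7 5)

f' g'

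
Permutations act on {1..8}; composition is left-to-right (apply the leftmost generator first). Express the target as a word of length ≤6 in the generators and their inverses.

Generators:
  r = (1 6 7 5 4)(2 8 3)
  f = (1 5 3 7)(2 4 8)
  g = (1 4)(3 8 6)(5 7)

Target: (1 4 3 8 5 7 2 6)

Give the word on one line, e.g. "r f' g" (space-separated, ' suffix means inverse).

  after f': (1 7 3 5)(2 8 4)
  after r': (1 6)(3 7 8 5 4)
  after r': (2 3 6 4 8 7)
  after g': (1 4 3 8 5 7 2 6)

f' r' r' g'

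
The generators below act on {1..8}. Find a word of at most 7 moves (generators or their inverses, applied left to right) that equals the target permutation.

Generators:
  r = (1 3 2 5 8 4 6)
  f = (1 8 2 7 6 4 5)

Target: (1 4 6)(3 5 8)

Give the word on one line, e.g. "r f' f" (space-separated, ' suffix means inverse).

  after f': (1 5 4 6 7 2 8)
  after r: (1 8 3 2 4)(5 6 7)
  after f': (2 6)(3 8)(4 5 7)
  after f': (1 5 2 7 6 8 3)
  after f': (1 4 6)(3 5 8)

f' r f' f' f'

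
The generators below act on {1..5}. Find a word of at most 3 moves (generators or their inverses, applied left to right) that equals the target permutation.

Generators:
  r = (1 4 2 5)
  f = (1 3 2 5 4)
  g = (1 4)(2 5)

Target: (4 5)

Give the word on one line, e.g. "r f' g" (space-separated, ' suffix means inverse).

  after r: (1 4 2 5)
  after g': (4 5)

r g'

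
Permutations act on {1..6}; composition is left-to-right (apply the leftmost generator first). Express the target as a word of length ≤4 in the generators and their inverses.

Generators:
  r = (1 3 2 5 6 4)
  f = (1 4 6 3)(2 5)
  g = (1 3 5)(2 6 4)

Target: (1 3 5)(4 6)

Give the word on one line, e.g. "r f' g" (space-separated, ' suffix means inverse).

  after g': (1 5 3)(2 4 6)
  after g': (1 3 5)(2 6 4)
  after r': (2 5 4 3)
  after f': (1 3 5)(4 6)

g' g' r' f'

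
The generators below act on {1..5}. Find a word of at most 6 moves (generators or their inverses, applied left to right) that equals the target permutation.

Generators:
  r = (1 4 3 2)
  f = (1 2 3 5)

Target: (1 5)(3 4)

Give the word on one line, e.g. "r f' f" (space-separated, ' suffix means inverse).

  after f: (1 2 3 5)
  after r: (3 5 4)
  after f': (1 5 4 2)
  after r': (1 5)(3 4)

f r f' r'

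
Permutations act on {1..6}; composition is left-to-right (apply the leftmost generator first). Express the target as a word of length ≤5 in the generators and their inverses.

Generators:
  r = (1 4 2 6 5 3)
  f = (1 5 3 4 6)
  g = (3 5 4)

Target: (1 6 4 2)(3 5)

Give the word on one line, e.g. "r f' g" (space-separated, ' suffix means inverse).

  after f': (1 6 4 3 5)
  after r: (1 5 4)(2 6)
  after g': (1 3 4)(2 6)
  after f': (1 5)(2 4 6)
  after r': (1 6 4 2)(3 5)

f' r g' f' r'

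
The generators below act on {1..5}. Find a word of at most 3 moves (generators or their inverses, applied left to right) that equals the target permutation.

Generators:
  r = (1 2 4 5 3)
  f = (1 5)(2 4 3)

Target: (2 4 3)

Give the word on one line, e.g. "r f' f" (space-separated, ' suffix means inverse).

  after f': (1 5)(2 3 4)
  after f': (2 4 3)

f' f'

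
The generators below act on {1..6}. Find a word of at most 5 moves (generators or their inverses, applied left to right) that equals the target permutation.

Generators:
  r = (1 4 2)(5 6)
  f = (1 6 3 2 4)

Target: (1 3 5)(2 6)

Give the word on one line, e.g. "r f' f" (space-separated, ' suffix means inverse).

  after f': (1 4 2 3 6)
  after r: (1 2 3 5 6 4)
  after f': (1 3 5)(2 6)

f' r f'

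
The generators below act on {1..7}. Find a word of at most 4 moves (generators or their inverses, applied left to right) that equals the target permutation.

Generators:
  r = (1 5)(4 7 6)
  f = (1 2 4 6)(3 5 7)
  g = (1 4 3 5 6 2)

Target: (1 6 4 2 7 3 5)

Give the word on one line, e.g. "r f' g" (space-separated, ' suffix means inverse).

f g' r f

  after f: (1 2 4 6)(3 5 7)
  after g': (1 6 2)(4 5 7)
  after r: (1 4)(2 5 6)
  after f: (1 6 4 2 7 3 5)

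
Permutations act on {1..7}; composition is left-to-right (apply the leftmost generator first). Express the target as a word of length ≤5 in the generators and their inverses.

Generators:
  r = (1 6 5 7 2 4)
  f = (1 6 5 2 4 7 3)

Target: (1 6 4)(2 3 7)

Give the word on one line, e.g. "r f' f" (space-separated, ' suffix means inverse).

  after r: (1 6 5 7 2 4)
  after r: (1 5 2)(4 6 7)
  after f': (1 6 4)(2 3 7)

r r f'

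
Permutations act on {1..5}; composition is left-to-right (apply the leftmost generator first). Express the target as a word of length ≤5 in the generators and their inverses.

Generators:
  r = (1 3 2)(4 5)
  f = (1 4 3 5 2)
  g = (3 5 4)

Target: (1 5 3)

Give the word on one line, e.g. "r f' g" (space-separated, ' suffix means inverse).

  after r': (1 2 3)(4 5)
  after g': (1 2 4 3)
  after r': (1 3 2 5 4)
  after f: (1 5 3)

r' g' r' f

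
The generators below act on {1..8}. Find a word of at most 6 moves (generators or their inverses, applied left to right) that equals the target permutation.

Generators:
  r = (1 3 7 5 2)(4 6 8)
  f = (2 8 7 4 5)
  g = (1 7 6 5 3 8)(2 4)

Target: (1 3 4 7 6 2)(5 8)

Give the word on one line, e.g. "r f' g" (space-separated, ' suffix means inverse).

  after f: (2 8 7 4 5)
  after g': (1 8)(2 3 5 4 6 7)
  after f: (1 7 8)(2 3)(4 6)
  after r': (1 3 5 7 6 8 2)
  after f': (1 3 4 7 6 2)(5 8)

f g' f r' f'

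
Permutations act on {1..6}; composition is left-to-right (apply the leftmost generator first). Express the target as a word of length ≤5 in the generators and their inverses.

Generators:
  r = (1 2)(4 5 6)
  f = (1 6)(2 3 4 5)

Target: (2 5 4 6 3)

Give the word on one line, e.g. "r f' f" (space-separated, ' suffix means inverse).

f r' f r

  after f: (1 6)(2 3 4 5)
  after r': (1 5)(2 3 6)
  after f: (1 2 4 5 6 3)
  after r: (2 5 4 6 3)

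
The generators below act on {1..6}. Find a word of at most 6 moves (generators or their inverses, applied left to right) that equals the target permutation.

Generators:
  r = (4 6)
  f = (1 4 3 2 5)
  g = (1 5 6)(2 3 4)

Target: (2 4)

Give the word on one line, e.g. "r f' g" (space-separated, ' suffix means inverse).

  after r': (4 6)
  after f: (1 4 6 3 2 5)
  after r': (1 6 3 2 5)
  after g: (2 6 4)
  after r: (2 4)

r' f r' g r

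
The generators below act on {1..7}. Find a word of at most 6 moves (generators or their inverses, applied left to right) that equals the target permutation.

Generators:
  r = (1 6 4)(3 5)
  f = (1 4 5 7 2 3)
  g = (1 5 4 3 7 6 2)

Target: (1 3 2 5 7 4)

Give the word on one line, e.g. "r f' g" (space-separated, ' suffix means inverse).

  after f': (1 3 2 7 5 4)
  after r: (1 5)(2 7 3)(4 6)
  after g': (2 3 6 5)(4 7)
  after f: (1 4 2)(3 6 7 5)
  after g: (1 3 2 5 7 4)

f' r g' f g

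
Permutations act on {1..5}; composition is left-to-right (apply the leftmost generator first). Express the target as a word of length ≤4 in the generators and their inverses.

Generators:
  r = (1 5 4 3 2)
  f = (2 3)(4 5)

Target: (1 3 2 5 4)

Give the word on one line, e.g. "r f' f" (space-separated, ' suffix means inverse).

r f' r

  after r: (1 5 4 3 2)
  after f': (1 4 2)
  after r: (1 3 2 5 4)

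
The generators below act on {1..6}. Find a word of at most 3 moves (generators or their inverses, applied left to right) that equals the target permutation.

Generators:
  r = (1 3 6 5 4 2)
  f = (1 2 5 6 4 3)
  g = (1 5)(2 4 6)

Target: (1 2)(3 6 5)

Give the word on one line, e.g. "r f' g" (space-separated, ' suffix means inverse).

  after r': (1 2 4 5 6 3)
  after r': (1 4 6)(2 5 3)
  after g': (1 2)(3 6 5)

r' r' g'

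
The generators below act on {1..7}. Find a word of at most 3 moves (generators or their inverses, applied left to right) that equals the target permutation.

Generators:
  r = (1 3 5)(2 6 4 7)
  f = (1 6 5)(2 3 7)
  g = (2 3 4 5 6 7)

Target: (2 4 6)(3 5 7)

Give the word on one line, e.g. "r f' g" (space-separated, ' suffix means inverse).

  after g: (2 3 4 5 6 7)
  after g: (2 4 6)(3 5 7)

g g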